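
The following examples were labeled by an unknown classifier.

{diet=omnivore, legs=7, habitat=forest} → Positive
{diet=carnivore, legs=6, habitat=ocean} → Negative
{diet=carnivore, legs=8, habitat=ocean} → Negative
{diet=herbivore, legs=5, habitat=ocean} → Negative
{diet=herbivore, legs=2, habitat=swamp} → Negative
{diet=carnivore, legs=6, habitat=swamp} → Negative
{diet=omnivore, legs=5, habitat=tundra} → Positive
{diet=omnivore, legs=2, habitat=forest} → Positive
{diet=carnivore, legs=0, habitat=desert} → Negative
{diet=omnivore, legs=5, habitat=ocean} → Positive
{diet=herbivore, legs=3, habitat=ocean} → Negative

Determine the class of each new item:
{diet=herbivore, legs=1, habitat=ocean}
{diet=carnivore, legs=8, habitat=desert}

Negative, Negative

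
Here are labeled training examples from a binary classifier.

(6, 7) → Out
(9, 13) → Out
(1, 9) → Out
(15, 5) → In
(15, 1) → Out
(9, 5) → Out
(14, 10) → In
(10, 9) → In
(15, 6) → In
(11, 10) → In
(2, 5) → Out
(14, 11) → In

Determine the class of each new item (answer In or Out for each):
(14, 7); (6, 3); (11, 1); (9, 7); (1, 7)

Rule: first > second AND sum ≥ 19. This holds for each 'In' example and fails for each 'Out' one.
(14, 7): In (14 > 7, 14+7 = 21).
(6, 3): Out (6 > 3, 6+3 = 9).
(11, 1): Out (11 > 1, 11+1 = 12).
(9, 7): Out (9 > 7, 9+7 = 16).
(1, 7): Out (1 < 7, 1+7 = 8).

In, Out, Out, Out, Out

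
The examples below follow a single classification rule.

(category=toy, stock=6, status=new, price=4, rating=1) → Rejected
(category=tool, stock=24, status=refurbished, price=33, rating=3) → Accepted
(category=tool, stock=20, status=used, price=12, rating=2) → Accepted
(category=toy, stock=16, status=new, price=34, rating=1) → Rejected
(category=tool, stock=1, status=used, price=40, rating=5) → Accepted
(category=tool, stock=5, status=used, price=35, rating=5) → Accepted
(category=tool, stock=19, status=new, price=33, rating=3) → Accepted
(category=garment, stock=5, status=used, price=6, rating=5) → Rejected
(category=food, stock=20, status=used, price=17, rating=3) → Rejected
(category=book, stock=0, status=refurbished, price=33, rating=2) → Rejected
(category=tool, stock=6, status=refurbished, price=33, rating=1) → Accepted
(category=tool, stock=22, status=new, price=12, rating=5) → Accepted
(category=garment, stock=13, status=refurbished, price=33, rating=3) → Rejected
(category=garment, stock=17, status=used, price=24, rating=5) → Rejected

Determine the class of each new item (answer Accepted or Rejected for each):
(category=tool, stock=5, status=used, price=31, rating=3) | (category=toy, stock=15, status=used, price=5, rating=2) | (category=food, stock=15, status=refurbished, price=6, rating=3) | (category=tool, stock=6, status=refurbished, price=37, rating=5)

Accepted, Rejected, Rejected, Accepted

The distinguishing property — category is tool — holds for all the 'Accepted' cases and none of the 'Rejected' cases.
(category=tool, stock=5, status=used, price=31, rating=3) — category is tool, hence Accepted. (category=toy, stock=15, status=used, price=5, rating=2) — category is toy, hence Rejected. (category=food, stock=15, status=refurbished, price=6, rating=3) — category is food, hence Rejected. (category=tool, stock=6, status=refurbished, price=37, rating=5) — category is tool, hence Accepted.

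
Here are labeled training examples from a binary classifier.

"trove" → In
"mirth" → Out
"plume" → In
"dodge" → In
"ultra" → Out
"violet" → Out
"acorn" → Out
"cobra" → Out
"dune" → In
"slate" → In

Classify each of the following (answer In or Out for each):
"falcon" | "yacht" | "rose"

The distinguishing property — ends with 'e' — holds for all the 'In' cases and none of the 'Out' cases.

Out, Out, In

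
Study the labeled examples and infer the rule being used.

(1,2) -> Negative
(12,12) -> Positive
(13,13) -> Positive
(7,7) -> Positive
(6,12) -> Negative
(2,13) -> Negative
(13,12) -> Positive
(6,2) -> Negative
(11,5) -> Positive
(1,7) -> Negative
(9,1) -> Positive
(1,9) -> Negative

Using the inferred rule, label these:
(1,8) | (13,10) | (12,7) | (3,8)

Negative, Positive, Positive, Negative

The common property of the 'Positive' items is: first ≥ 7. No 'Negative' item has it.
(1,8) → first 1 → Negative. (13,10) → first 13 → Positive. (12,7) → first 12 → Positive. (3,8) → first 3 → Negative.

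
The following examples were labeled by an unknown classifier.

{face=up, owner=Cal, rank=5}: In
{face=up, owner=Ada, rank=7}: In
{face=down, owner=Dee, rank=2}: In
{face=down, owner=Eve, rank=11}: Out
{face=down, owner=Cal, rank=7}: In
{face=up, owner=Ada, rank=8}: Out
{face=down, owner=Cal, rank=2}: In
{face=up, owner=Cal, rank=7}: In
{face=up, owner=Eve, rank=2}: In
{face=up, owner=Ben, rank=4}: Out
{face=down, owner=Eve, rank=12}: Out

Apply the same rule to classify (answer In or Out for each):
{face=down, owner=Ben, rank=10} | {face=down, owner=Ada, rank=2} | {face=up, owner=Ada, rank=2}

Out, In, In

'In' ⟺ rank ≠ 4 AND rank ≤ 7.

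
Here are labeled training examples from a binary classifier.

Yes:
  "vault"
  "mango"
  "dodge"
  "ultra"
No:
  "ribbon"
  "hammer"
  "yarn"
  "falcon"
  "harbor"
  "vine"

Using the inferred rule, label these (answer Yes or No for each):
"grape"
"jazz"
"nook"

The rule appears to be: odd length.
"grape": length 5 — qualifies, so Yes.
"jazz": length 4 — doesn't qualify, so No.
"nook": length 4 — doesn't qualify, so No.

Yes, No, No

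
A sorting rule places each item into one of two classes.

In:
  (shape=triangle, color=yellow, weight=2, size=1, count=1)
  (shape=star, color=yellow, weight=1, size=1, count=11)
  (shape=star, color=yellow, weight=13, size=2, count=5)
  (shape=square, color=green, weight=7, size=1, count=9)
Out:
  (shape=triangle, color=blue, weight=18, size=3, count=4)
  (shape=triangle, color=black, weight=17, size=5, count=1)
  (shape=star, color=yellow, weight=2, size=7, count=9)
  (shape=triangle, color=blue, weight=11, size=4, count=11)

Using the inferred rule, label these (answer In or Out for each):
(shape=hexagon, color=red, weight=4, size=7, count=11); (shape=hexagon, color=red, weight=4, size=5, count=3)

The common property of the 'In' items is: size ≤ 2. No 'Out' item has it.
(shape=hexagon, color=red, weight=4, size=7, count=11): Out (size = 7).
(shape=hexagon, color=red, weight=4, size=5, count=3): Out (size = 5).

Out, Out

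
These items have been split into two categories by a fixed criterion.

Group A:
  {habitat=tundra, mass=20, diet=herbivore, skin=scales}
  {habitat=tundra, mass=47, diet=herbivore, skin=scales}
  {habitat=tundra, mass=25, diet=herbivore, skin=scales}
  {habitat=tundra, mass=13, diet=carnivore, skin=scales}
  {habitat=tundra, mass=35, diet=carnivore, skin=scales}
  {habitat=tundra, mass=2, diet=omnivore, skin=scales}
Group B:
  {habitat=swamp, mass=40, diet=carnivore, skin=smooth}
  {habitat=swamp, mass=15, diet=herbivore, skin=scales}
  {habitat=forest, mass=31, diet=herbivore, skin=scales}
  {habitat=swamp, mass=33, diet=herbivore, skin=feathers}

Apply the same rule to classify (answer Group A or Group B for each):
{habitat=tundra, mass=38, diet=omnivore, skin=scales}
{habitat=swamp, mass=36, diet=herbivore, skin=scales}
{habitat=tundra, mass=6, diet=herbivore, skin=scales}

Group A, Group B, Group A

The rule appears to be: habitat is tundra.
Group A: {habitat=tundra, mass=38, diet=omnivore, skin=scales}, since habitat is tundra.
Group B: {habitat=swamp, mass=36, diet=herbivore, skin=scales}, since habitat is swamp.
Group A: {habitat=tundra, mass=6, diet=herbivore, skin=scales}, since habitat is tundra.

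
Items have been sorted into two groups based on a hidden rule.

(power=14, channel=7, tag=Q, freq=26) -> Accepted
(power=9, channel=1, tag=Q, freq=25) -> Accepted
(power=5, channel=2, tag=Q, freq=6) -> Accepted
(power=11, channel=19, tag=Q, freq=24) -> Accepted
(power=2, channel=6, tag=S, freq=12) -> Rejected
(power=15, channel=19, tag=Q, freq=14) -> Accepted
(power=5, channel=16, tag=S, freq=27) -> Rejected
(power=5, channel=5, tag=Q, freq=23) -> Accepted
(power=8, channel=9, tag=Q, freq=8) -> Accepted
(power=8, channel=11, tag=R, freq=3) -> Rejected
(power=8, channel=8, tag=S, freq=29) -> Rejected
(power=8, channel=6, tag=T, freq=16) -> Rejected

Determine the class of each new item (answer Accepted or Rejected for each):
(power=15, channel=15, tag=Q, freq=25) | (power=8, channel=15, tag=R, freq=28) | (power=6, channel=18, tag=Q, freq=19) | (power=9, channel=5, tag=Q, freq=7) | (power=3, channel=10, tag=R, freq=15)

Accepted, Rejected, Accepted, Accepted, Rejected

Rule: tag is Q. This holds for each 'Accepted' example and fails for each 'Rejected' one.
Accepted: (power=15, channel=15, tag=Q, freq=25), since tag is Q. Rejected: (power=8, channel=15, tag=R, freq=28), since tag is R. Accepted: (power=6, channel=18, tag=Q, freq=19), since tag is Q. Accepted: (power=9, channel=5, tag=Q, freq=7), since tag is Q. Rejected: (power=3, channel=10, tag=R, freq=15), since tag is R.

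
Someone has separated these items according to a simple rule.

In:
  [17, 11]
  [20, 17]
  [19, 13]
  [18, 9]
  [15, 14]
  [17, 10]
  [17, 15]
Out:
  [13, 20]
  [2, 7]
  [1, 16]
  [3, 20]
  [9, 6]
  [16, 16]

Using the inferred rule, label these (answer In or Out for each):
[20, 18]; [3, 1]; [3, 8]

The distinguishing property — first > second AND sum ≥ 17 — holds for all the 'In' cases and none of the 'Out' cases.
[20, 18] → 20 > 18, 20+18 = 38 → In. [3, 1] → 3 > 1, 3+1 = 4 → Out. [3, 8] → 3 < 8, 3+8 = 11 → Out.

In, Out, Out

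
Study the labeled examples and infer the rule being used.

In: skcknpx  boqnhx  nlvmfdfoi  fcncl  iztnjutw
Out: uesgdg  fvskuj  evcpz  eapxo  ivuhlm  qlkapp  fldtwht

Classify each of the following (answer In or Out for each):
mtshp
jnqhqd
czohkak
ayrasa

Out, In, Out, Out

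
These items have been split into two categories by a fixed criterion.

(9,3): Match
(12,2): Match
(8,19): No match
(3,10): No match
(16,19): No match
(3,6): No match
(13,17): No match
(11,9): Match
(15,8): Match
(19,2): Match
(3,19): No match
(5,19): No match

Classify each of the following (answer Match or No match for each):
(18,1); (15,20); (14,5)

The distinguishing property — first > second — holds for all the 'Match' cases and none of the 'No match' cases.
(18,1) → 18 > 1 → Match.
(15,20) → 15 < 20 → No match.
(14,5) → 14 > 5 → Match.

Match, No match, Match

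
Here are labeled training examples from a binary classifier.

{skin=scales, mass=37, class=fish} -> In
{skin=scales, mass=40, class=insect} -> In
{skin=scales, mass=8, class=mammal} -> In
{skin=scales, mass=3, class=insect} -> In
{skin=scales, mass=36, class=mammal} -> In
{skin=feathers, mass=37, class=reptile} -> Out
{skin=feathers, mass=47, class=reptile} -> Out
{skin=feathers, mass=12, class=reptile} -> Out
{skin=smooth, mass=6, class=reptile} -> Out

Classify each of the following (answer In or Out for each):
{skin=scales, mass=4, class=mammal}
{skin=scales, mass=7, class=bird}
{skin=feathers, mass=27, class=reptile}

In, In, Out

All 'In' examples share one property — skin is scales — and every 'Out' example lacks it.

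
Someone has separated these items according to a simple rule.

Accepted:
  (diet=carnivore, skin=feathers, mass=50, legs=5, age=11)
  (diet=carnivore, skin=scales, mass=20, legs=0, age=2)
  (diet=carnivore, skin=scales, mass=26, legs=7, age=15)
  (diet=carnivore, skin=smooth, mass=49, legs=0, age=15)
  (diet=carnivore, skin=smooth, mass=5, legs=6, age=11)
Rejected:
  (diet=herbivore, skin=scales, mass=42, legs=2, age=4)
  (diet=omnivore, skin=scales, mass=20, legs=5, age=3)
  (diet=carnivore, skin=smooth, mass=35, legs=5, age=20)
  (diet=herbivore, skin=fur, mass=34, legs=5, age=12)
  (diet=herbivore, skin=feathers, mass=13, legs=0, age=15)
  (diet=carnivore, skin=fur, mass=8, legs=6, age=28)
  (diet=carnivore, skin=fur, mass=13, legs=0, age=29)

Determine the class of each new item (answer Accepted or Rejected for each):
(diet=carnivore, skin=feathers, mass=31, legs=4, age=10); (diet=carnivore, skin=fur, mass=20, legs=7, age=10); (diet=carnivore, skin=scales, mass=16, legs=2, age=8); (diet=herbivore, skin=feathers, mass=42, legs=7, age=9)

Accepted, Accepted, Accepted, Rejected

The simplest hypothesis consistent with all the labels is: diet is carnivore AND age ≤ 15.
(diet=carnivore, skin=feathers, mass=31, legs=4, age=10) — diet is carnivore, age = 10, hence Accepted. (diet=carnivore, skin=fur, mass=20, legs=7, age=10) — diet is carnivore, age = 10, hence Accepted. (diet=carnivore, skin=scales, mass=16, legs=2, age=8) — diet is carnivore, age = 8, hence Accepted. (diet=herbivore, skin=feathers, mass=42, legs=7, age=9) — diet is herbivore, age = 9, hence Rejected.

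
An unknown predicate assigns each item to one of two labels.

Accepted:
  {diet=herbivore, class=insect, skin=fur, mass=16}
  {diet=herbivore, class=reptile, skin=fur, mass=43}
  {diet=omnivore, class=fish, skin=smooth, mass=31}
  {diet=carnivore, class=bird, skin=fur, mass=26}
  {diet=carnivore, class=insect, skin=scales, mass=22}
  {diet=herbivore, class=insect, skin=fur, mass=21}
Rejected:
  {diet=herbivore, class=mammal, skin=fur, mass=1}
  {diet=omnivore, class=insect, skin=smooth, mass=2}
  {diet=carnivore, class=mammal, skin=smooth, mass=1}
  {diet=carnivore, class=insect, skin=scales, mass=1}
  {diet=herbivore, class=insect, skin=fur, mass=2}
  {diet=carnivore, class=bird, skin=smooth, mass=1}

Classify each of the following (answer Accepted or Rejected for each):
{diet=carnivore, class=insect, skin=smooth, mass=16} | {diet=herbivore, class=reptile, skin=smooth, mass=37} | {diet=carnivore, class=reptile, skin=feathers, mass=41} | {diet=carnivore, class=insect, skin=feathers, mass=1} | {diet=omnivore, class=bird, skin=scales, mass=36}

Accepted, Accepted, Accepted, Rejected, Accepted

A rule that fits every label: mass ≥ 16 — true of each 'Accepted' example, false of each 'Rejected' one.
{diet=carnivore, class=insect, skin=smooth, mass=16} — mass = 16, hence Accepted.
{diet=herbivore, class=reptile, skin=smooth, mass=37} — mass = 37, hence Accepted.
{diet=carnivore, class=reptile, skin=feathers, mass=41} — mass = 41, hence Accepted.
{diet=carnivore, class=insect, skin=feathers, mass=1} — mass = 1, hence Rejected.
{diet=omnivore, class=bird, skin=scales, mass=36} — mass = 36, hence Accepted.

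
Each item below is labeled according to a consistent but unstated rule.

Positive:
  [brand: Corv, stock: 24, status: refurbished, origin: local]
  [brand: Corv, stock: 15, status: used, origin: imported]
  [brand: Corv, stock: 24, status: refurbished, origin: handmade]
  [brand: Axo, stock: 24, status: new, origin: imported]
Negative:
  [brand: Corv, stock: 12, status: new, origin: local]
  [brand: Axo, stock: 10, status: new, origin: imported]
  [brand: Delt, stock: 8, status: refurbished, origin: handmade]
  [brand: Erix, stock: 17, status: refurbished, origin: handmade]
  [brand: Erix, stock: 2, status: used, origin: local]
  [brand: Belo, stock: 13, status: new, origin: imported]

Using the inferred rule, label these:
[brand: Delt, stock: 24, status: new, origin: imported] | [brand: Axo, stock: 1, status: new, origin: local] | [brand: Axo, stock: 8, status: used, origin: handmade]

The pattern is that an item is 'Positive' exactly when: stock = 15 OR stock = 24.
Positive: [brand: Delt, stock: 24, status: new, origin: imported], since stock = 24.
Negative: [brand: Axo, stock: 1, status: new, origin: local], since stock = 1.
Negative: [brand: Axo, stock: 8, status: used, origin: handmade], since stock = 8.

Positive, Negative, Negative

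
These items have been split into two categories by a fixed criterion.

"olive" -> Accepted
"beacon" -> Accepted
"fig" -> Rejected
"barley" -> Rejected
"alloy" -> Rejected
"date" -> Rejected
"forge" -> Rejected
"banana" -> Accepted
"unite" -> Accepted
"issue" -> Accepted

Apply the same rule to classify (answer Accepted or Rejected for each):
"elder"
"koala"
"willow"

Rejected, Accepted, Rejected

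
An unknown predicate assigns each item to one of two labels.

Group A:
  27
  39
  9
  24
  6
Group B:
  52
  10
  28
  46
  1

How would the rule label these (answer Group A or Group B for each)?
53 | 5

Group B, Group B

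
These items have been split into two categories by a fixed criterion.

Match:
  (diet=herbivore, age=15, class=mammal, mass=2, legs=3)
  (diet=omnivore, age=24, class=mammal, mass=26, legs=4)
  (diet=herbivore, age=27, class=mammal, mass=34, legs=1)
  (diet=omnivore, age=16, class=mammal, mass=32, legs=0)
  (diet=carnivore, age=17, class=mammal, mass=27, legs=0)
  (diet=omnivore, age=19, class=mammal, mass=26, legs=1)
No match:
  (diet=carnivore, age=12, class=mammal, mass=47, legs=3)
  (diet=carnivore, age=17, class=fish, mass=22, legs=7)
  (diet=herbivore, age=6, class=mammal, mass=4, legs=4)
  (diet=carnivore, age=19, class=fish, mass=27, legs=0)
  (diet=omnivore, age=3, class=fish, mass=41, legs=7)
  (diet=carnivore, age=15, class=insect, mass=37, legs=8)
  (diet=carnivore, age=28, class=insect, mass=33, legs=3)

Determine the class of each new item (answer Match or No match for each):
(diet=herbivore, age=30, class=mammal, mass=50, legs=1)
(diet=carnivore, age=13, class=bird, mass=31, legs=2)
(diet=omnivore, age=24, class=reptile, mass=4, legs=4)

'Match' ⟺ class is mammal AND age ≥ 15.
(diet=herbivore, age=30, class=mammal, mass=50, legs=1): Match (class is mammal, age = 30). (diet=carnivore, age=13, class=bird, mass=31, legs=2): No match (class is bird, age = 13). (diet=omnivore, age=24, class=reptile, mass=4, legs=4): No match (class is reptile, age = 24).

Match, No match, No match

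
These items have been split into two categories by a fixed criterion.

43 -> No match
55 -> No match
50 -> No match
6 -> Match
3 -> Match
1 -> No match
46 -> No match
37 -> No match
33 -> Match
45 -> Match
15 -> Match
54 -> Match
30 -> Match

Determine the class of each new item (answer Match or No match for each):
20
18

No match, Match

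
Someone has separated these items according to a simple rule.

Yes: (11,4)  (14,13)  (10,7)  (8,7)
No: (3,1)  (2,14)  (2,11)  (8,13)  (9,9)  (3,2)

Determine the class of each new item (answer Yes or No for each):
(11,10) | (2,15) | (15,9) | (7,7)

The classifier is using: first > second AND sum ≥ 13.

Yes, No, Yes, No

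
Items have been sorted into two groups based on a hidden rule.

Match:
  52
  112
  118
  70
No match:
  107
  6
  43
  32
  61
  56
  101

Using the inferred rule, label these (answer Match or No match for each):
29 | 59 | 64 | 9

No match, No match, Match, No match

Looking at the examples, the only property every 'Match' case has and every 'No match' case lacks is: ≡ 4 (mod 6).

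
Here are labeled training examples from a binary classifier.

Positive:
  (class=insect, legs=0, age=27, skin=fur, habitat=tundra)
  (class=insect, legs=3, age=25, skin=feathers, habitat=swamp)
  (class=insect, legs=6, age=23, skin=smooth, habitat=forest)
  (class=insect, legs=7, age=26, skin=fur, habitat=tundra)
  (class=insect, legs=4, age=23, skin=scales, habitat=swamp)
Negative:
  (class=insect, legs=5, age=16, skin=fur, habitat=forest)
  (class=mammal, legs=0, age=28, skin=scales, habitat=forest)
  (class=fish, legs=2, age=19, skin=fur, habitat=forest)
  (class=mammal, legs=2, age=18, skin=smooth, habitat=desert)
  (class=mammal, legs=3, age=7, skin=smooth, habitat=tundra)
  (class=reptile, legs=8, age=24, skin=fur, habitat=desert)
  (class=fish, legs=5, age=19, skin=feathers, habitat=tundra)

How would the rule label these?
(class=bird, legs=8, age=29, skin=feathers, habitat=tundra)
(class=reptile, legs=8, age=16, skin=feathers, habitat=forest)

Negative, Negative

The distinguishing property — class is insect AND age ≥ 18 — holds for all the 'Positive' cases and none of the 'Negative' cases.
(class=bird, legs=8, age=29, skin=feathers, habitat=tundra) → class is bird, age = 29 → Negative. (class=reptile, legs=8, age=16, skin=feathers, habitat=forest) → class is reptile, age = 16 → Negative.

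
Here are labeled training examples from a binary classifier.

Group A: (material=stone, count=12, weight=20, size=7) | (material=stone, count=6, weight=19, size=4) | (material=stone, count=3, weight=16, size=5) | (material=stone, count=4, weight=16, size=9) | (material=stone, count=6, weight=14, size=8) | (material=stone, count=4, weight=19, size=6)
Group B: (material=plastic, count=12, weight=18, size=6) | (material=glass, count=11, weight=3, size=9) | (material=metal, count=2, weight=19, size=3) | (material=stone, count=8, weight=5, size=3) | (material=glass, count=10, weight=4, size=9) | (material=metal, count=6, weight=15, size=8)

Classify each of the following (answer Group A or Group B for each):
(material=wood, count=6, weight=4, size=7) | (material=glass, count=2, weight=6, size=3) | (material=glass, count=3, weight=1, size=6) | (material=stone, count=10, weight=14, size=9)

Group B, Group B, Group B, Group A

The pattern is that an item is 'Group A' exactly when: material is stone AND size ≥ 4.
Group B: (material=wood, count=6, weight=4, size=7), since material is wood, size = 7.
Group B: (material=glass, count=2, weight=6, size=3), since material is glass, size = 3.
Group B: (material=glass, count=3, weight=1, size=6), since material is glass, size = 6.
Group A: (material=stone, count=10, weight=14, size=9), since material is stone, size = 9.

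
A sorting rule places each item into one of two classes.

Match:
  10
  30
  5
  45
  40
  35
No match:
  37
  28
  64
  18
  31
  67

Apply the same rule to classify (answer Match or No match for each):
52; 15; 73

No match, Match, No match

The distinguishing property — multiple of 5 — holds for all the 'Match' cases and none of the 'No match' cases.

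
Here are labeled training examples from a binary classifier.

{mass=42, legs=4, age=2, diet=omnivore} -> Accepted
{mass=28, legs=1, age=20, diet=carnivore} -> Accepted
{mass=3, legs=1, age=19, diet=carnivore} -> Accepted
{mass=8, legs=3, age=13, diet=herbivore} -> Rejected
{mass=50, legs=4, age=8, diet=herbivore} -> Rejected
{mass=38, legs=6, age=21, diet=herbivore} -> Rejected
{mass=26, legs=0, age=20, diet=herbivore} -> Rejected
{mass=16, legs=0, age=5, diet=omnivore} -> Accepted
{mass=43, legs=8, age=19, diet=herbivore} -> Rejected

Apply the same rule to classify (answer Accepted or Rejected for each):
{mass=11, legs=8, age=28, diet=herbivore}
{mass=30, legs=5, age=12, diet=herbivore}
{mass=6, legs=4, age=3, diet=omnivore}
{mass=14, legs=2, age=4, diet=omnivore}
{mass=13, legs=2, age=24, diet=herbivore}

Rejected, Rejected, Accepted, Accepted, Rejected

A rule that fits every label: diet is not herbivore — true of each 'Accepted' example, false of each 'Rejected' one.
{mass=11, legs=8, age=28, diet=herbivore}: diet is herbivore, does not pass → Rejected.
{mass=30, legs=5, age=12, diet=herbivore}: diet is herbivore, does not pass → Rejected.
{mass=6, legs=4, age=3, diet=omnivore}: diet is omnivore, matches → Accepted.
{mass=14, legs=2, age=4, diet=omnivore}: diet is omnivore, matches → Accepted.
{mass=13, legs=2, age=24, diet=herbivore}: diet is herbivore, does not pass → Rejected.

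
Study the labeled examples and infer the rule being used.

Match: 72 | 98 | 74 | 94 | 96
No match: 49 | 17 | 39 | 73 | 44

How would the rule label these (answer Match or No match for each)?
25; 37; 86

The pattern is that an item is 'Match' exactly when: even AND at least 49.
25: 25 is odd, 25 < 49 — does not fit, so No match.
37: 37 is odd, 37 < 49 — does not fit, so No match.
86: 86 is even, 86 ≥ 49 — checks out, so Match.

No match, No match, Match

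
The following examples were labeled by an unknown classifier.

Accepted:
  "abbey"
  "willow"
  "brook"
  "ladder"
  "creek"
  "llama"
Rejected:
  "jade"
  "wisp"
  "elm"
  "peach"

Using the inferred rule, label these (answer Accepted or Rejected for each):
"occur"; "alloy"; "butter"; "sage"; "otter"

Accepted, Accepted, Accepted, Rejected, Accepted

The distinguishing property — has a double letter — holds for all the 'Accepted' cases and none of the 'Rejected' cases.
"occur": 'cc' doubled, matches → Accepted. "alloy": 'll' doubled, matches → Accepted. "butter": 'tt' doubled, matches → Accepted. "sage": no doubled letter, lacks this property → Rejected. "otter": 'tt' doubled, matches → Accepted.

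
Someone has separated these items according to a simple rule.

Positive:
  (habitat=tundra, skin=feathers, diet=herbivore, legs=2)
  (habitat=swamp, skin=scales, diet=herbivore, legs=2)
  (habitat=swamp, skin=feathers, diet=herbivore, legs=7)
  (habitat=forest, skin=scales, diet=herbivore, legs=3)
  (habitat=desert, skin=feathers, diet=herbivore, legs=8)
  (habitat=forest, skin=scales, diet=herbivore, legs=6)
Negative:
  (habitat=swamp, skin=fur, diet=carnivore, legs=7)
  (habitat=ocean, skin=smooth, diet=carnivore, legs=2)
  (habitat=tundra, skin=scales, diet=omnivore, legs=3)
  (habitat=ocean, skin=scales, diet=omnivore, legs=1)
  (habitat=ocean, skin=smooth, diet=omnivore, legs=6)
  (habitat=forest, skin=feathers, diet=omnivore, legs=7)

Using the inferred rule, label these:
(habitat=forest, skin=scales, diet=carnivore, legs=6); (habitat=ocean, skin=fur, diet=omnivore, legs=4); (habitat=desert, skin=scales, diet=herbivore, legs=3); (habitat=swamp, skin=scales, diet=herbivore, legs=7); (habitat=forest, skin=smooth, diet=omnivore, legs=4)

The common property of the 'Positive' items is: diet is herbivore. No 'Negative' item has it.
(habitat=forest, skin=scales, diet=carnivore, legs=6) → diet is carnivore → Negative.
(habitat=ocean, skin=fur, diet=omnivore, legs=4) → diet is omnivore → Negative.
(habitat=desert, skin=scales, diet=herbivore, legs=3) → diet is herbivore → Positive.
(habitat=swamp, skin=scales, diet=herbivore, legs=7) → diet is herbivore → Positive.
(habitat=forest, skin=smooth, diet=omnivore, legs=4) → diet is omnivore → Negative.

Negative, Negative, Positive, Positive, Negative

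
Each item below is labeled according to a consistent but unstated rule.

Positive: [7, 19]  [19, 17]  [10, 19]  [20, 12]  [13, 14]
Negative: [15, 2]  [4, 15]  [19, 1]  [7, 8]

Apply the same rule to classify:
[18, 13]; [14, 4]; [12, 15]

Positive, Negative, Positive

The distinguishing property — sum ≥ 26 — holds for all the 'Positive' cases and none of the 'Negative' cases.
[18, 13] — 18+13 = 31, hence Positive. [14, 4] — 14+4 = 18, hence Negative. [12, 15] — 12+15 = 27, hence Positive.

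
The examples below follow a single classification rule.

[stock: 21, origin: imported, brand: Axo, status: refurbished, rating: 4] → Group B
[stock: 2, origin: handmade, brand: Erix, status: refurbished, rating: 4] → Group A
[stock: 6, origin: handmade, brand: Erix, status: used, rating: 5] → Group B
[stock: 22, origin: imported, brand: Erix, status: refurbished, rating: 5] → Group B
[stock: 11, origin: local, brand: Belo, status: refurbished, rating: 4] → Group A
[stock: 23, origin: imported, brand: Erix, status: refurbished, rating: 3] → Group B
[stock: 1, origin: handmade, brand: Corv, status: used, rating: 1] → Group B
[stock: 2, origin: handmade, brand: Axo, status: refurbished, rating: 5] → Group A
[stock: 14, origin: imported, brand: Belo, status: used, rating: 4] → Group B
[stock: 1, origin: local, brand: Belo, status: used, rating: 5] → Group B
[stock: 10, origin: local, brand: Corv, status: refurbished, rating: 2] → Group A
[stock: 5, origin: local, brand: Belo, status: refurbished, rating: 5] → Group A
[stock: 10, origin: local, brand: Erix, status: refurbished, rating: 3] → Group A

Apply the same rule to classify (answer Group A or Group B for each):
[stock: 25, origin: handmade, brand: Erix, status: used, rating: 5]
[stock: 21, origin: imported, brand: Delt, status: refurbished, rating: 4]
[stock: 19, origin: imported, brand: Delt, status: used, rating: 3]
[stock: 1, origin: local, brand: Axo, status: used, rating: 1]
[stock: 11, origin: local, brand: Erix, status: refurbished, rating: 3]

Group B, Group B, Group B, Group B, Group A

The rule appears to be: status is refurbished AND stock ≤ 11.
[stock: 25, origin: handmade, brand: Erix, status: used, rating: 5]: status is used, stock = 25, fails this test → Group B.
[stock: 21, origin: imported, brand: Delt, status: refurbished, rating: 4]: status is refurbished, stock = 21, fails this test → Group B.
[stock: 19, origin: imported, brand: Delt, status: used, rating: 3]: status is used, stock = 19, fails this test → Group B.
[stock: 1, origin: local, brand: Axo, status: used, rating: 1]: status is used, stock = 1, fails this test → Group B.
[stock: 11, origin: local, brand: Erix, status: refurbished, rating: 3]: status is refurbished, stock = 11, has this property → Group A.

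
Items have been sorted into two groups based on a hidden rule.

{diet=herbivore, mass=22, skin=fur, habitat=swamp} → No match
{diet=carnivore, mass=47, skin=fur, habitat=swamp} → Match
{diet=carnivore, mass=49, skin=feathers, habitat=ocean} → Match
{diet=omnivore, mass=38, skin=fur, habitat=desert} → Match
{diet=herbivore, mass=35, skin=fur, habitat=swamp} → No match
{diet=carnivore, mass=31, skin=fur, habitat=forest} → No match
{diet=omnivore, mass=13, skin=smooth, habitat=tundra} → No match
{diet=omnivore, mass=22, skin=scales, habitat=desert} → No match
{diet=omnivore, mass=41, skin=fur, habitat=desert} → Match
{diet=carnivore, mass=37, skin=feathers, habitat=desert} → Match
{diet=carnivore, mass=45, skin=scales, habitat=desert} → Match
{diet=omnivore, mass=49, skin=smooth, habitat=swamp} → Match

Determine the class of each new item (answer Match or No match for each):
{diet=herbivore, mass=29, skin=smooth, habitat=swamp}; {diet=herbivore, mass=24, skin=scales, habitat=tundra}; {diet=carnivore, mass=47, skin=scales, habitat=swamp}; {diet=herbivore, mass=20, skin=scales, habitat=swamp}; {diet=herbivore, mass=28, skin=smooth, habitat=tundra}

No match, No match, Match, No match, No match

The pattern is that an item is 'Match' exactly when: mass ≥ 37.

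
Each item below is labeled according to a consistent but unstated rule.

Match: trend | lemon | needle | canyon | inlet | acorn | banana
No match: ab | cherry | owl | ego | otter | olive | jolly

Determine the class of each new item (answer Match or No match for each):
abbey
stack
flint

No match, No match, Match

Comparing the two groups points to one rule — contains 'n'.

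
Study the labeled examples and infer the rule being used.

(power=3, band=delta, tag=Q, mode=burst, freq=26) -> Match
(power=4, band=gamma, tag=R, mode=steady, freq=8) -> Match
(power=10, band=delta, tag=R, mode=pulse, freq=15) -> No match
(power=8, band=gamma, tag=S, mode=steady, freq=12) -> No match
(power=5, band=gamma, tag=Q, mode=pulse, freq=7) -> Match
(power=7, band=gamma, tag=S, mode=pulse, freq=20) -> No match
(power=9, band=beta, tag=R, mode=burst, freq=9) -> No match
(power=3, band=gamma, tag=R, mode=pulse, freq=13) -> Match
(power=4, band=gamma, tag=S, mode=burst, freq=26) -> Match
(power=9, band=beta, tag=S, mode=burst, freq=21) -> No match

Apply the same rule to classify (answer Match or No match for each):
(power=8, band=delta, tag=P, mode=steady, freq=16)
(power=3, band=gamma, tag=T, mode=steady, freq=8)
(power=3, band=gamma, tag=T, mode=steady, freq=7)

No match, Match, Match

Rule: power ≤ 5. This holds for each 'Match' example and fails for each 'No match' one.
No match: (power=8, band=delta, tag=P, mode=steady, freq=16), since power = 8. Match: (power=3, band=gamma, tag=T, mode=steady, freq=8), since power = 3. Match: (power=3, band=gamma, tag=T, mode=steady, freq=7), since power = 3.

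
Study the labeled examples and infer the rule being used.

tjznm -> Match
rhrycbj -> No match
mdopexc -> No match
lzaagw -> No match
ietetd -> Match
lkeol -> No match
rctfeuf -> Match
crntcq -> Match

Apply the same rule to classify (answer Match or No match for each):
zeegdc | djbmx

One predicate separates the groups cleanly: contains 't'.

No match, No match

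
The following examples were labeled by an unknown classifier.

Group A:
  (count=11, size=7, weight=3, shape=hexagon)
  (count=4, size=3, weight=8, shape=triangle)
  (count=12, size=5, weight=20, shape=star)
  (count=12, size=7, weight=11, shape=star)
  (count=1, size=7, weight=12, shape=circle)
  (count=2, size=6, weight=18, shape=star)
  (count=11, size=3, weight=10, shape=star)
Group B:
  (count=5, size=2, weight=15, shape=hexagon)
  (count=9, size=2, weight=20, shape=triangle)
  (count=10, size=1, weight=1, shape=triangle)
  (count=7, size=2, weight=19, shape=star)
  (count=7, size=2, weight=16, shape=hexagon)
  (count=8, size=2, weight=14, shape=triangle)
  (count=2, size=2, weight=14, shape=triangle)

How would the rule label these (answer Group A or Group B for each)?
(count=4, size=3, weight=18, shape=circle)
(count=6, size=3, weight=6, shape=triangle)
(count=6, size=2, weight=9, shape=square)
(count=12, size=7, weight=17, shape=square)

Group A, Group A, Group B, Group A

A rule that fits every label: size ≥ 3 — true of each 'Group A' example, false of each 'Group B' one.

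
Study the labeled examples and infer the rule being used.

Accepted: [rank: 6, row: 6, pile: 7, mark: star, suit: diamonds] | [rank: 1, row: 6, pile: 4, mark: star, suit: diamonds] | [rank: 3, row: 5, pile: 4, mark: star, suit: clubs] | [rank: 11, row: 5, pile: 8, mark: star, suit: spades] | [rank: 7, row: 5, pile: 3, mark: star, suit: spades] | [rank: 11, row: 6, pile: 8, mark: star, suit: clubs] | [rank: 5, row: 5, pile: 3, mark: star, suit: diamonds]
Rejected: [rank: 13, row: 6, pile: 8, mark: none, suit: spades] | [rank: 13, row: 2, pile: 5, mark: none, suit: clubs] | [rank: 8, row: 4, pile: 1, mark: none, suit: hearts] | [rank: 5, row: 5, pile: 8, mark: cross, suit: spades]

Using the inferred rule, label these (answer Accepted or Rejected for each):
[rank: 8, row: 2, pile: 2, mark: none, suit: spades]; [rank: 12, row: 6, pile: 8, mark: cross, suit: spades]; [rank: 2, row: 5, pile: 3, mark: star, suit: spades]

Rejected, Rejected, Accepted

Looking at the examples, the only property every 'Accepted' case has and every 'Rejected' case lacks is: mark is star.
[rank: 8, row: 2, pile: 2, mark: none, suit: spades] → mark is none → Rejected. [rank: 12, row: 6, pile: 8, mark: cross, suit: spades] → mark is cross → Rejected. [rank: 2, row: 5, pile: 3, mark: star, suit: spades] → mark is star → Accepted.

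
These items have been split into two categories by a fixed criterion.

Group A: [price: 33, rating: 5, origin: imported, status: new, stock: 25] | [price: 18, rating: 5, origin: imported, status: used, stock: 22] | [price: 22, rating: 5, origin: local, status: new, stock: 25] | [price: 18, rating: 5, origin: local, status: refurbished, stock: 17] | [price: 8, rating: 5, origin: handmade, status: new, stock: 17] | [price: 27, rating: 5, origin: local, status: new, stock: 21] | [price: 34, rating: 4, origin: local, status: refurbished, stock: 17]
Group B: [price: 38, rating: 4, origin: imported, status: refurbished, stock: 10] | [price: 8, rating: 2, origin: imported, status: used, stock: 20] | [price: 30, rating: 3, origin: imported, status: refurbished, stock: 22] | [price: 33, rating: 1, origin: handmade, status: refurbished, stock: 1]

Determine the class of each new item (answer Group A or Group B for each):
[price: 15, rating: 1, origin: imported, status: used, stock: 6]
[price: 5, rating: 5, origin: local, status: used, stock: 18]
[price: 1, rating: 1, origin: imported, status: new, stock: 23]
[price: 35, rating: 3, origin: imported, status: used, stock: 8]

Group B, Group A, Group B, Group B

A rule that fits every label: rating ≥ 4 AND price ≤ 34 — true of each 'Group A' example, false of each 'Group B' one.
[price: 15, rating: 1, origin: imported, status: used, stock: 6]: rating = 1, price = 15, doesn't match → Group B. [price: 5, rating: 5, origin: local, status: used, stock: 18]: rating = 5, price = 5, passes → Group A. [price: 1, rating: 1, origin: imported, status: new, stock: 23]: rating = 1, price = 1, doesn't match → Group B. [price: 35, rating: 3, origin: imported, status: used, stock: 8]: rating = 3, price = 35, doesn't match → Group B.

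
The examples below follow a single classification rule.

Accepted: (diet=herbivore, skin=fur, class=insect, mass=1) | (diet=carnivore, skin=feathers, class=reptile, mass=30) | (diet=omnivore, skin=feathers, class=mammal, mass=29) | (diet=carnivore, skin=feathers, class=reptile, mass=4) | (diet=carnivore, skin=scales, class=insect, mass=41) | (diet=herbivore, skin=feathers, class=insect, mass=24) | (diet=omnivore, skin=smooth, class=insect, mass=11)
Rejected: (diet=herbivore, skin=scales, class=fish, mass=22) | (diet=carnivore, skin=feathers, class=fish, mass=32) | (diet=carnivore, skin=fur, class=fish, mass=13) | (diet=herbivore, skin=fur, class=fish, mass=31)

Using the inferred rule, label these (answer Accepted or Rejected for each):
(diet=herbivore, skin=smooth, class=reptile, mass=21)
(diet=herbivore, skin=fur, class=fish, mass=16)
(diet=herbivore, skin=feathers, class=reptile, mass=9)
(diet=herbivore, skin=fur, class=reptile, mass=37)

Accepted, Rejected, Accepted, Accepted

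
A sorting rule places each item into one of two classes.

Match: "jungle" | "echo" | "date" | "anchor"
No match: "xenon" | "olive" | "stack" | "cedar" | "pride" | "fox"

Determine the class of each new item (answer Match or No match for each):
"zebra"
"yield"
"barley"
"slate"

No match, No match, Match, No match

Looking at the examples, the only property every 'Match' case has and every 'No match' case lacks is: even length.
"zebra" → length 5 → No match. "yield" → length 5 → No match. "barley" → length 6 → Match. "slate" → length 5 → No match.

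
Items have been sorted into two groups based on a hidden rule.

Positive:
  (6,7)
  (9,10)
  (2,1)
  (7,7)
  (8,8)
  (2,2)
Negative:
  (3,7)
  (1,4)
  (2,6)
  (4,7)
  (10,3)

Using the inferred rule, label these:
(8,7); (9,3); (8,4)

Positive, Negative, Negative

'Positive' ⟺ |first − second| ≤ 1.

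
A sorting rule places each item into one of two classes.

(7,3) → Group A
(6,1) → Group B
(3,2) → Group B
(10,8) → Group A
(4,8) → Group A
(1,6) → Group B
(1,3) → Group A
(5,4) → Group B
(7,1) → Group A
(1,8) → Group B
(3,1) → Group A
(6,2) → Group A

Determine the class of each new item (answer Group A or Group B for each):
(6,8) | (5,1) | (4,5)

Group A, Group A, Group B

Rule: sum is even. This holds for each 'Group A' example and fails for each 'Group B' one.
(6,8) → 6+8 = 14 → Group A.
(5,1) → 5+1 = 6 → Group A.
(4,5) → 4+5 = 9 → Group B.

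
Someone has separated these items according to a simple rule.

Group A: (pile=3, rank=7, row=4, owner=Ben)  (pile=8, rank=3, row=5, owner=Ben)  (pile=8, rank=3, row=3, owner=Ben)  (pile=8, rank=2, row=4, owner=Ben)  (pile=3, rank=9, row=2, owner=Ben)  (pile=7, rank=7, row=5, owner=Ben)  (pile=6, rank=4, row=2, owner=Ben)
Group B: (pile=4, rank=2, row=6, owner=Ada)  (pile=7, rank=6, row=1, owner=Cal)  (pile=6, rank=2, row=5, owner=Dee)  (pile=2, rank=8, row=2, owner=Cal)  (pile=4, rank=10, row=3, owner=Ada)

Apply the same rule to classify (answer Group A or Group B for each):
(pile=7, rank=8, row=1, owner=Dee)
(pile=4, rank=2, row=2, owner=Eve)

The common property of the 'Group A' items is: owner is Ben. No 'Group B' item has it.
(pile=7, rank=8, row=1, owner=Dee) → owner is Dee → Group B.
(pile=4, rank=2, row=2, owner=Eve) → owner is Eve → Group B.

Group B, Group B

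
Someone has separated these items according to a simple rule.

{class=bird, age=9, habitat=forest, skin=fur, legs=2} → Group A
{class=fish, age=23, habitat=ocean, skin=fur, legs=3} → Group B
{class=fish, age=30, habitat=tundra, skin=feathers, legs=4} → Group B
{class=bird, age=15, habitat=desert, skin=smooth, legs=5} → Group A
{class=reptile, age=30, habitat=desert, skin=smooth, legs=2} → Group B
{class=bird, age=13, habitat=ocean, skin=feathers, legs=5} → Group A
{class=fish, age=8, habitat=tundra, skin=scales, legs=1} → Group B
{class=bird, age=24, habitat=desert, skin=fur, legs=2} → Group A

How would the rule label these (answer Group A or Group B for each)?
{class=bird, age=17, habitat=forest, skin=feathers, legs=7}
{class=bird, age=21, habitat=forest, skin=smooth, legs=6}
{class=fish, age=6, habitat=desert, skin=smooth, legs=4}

Every 'Group A' example satisfies: class is bird. None of the 'Group B' examples do.
Group A: {class=bird, age=17, habitat=forest, skin=feathers, legs=7}, since class is bird. Group A: {class=bird, age=21, habitat=forest, skin=smooth, legs=6}, since class is bird. Group B: {class=fish, age=6, habitat=desert, skin=smooth, legs=4}, since class is fish.

Group A, Group A, Group B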